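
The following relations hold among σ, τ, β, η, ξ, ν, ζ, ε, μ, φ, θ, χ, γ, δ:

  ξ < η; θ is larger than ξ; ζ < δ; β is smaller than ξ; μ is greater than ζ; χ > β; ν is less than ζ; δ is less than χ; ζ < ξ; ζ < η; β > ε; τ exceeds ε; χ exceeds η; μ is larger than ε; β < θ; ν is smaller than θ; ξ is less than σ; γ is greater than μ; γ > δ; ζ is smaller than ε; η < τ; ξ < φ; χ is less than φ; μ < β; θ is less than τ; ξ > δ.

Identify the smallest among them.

ν

Chaining upward from ν: directly above it, ζ, θ; then ε, μ, δ, ξ, η, τ; then β, γ, χ, φ, σ.
That covers every other element, and nothing is given below ν, so ν is the smallest.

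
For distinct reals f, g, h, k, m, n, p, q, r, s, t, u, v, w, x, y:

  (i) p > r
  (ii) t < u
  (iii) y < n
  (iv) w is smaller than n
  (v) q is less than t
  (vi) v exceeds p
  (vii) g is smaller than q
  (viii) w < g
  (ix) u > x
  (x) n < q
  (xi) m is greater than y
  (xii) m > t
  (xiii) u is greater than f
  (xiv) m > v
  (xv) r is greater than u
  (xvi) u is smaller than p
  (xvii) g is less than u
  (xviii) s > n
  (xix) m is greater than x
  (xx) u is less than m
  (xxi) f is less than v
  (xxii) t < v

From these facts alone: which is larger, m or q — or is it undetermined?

Following the relations from q: q < t < u < r < p < v < m.
So m is larger.

m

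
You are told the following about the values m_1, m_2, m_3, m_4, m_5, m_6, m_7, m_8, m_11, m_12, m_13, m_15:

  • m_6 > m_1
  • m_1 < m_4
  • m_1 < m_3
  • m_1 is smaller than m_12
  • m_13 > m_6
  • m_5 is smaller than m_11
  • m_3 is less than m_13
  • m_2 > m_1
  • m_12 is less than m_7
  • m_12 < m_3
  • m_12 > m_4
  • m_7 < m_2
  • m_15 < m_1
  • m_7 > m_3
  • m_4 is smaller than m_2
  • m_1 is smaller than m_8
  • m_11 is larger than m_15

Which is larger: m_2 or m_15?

m_2

The relevant relations are m_15 < m_1; m_1 < m_4; m_4 < m_12; m_12 < m_3; m_3 < m_7; m_7 < m_2.
Together: m_15 < m_1 < m_4 < m_12 < m_3 < m_7 < m_2.
So m_15 < m_2; m_2 is the larger of the two.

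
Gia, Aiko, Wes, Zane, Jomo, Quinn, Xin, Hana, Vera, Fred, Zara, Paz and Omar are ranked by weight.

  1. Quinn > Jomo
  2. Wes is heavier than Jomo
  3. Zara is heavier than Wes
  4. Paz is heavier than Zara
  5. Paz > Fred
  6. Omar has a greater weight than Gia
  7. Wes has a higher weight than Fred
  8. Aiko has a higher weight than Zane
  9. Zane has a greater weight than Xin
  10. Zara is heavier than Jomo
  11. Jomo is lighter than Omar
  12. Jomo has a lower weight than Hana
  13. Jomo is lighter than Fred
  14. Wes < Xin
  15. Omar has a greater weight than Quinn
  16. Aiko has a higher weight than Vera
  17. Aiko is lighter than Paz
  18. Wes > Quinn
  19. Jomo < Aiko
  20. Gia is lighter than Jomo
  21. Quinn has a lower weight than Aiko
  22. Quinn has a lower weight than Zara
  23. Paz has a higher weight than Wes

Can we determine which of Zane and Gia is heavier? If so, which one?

Gia < Jomo and Jomo < Quinn give Gia < Quinn.
With Quinn < Wes: Gia < Jomo < Quinn < Wes.
With Wes < Xin: Gia < Jomo < Quinn < Wes < Xin.
With Xin < Zane: Gia < Jomo < Quinn < Wes < Xin < Zane.
So Zane is heavier.

Zane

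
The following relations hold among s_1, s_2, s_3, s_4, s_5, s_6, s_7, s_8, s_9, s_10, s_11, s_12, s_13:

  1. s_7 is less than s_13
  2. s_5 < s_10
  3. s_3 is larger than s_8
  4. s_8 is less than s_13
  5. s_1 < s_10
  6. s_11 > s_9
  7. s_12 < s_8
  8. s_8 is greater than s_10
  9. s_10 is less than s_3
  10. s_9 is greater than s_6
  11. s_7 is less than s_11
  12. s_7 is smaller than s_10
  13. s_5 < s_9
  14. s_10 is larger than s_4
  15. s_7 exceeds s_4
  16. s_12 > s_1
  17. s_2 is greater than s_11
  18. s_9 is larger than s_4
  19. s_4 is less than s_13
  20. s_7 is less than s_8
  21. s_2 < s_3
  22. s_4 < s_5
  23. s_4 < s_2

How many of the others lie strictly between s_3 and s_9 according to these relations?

2

Chaining upward from s_9 reaches: s_11, s_2.
Chaining downward from s_3 reaches: s_6, s_4, s_5, s_7, s_1, s_11, s_10, s_12, s_2, s_8.
Strictly between s_9 and s_3 are those in both lists: s_11, s_2 — 2 elements.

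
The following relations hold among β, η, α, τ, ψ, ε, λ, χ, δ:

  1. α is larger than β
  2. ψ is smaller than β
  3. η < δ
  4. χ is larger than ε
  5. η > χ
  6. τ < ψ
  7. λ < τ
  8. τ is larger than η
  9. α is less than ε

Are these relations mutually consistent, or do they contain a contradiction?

Chaining the given relations yields τ < ψ < β < α < ε < χ < η, so τ < η. But one relation states η < τ. These cannot both hold.

inconsistent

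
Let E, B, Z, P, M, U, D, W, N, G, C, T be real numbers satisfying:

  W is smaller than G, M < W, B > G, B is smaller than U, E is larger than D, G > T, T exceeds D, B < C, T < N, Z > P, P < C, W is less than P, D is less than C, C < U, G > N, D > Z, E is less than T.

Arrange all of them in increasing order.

M < W < P < Z < D < E < T < N < G < B < C < U

The consecutive links are each given: M < W; W < P; P < Z; Z < D; D < E; E < T; T < N; N < G; G < B; B < C; C < U.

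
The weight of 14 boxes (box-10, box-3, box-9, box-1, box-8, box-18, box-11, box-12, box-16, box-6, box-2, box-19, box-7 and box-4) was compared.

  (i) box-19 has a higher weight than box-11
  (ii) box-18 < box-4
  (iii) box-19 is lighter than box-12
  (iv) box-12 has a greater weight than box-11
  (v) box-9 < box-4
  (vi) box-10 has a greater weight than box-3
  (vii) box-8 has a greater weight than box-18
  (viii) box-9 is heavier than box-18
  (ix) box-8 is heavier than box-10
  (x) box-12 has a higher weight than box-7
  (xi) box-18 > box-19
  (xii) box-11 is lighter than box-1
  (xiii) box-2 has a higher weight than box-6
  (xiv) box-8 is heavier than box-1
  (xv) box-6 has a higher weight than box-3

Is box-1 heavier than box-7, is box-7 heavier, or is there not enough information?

Following every chain through box-7: above box-7 we get box-12.
box-1 is not reached, and no chain runs the other way from box-1 to box-7.
So the given relations leave the order of box-7 and box-1 undetermined.

undetermined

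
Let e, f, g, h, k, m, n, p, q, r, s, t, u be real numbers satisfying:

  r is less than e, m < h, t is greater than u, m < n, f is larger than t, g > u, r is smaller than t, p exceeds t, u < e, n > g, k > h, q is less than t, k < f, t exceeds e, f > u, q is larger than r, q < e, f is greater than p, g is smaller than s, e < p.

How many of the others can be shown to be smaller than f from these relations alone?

9

From f the given relations immediately reach u, k, t, p.
From those, r, q, h, e — 8 in total.
From those, m — 9 in total.
No other element is forced below f by the given relations, so the count is 9.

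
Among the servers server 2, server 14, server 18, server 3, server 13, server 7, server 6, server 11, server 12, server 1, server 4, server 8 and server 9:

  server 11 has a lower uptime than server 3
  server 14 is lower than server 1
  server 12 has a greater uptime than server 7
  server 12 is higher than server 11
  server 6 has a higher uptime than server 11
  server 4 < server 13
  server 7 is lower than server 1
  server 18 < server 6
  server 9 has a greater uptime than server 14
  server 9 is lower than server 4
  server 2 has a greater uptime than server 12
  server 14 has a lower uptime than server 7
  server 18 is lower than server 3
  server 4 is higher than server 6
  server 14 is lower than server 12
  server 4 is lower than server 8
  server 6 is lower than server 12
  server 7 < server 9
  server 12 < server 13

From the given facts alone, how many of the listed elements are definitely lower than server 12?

5

Directly below server 12: server 14, server 11, server 7, server 6.
One step further: server 18 (5 so far).
No other element is forced below server 12 by the given relations, so the count is 5.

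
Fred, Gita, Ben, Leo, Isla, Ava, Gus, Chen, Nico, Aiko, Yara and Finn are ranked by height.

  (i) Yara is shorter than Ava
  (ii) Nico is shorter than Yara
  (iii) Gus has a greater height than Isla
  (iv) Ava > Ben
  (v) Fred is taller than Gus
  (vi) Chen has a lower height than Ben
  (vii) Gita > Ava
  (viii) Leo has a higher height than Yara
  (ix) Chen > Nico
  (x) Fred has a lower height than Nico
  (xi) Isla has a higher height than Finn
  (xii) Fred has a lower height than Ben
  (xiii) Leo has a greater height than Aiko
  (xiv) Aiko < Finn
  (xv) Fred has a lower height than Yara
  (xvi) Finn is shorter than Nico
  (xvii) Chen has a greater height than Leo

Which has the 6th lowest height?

Nico

Piecing the relations together gives one ordering: Aiko < Finn < Isla < Gus < Fred < Nico < Yara < Leo < Chen < Ben < Ava < Gita.
The 6th smallest is Nico.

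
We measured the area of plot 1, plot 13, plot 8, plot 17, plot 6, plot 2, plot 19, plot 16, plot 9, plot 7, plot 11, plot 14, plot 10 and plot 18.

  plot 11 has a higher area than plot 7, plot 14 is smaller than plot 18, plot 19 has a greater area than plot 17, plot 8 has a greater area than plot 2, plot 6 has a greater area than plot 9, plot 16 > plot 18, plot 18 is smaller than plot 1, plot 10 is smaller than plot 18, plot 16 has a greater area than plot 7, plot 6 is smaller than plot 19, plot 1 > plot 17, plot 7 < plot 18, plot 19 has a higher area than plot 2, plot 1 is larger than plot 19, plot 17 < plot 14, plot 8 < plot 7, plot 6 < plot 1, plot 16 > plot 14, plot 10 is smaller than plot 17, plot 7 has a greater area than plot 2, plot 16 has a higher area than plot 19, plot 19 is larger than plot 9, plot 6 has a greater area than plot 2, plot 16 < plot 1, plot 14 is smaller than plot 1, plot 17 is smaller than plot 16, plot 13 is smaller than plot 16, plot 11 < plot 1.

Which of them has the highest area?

Chaining downward from plot 1: directly below it, plot 17, plot 14, plot 11, plot 18, plot 6, plot 19, plot 16; then plot 10, plot 2, plot 9, plot 7, plot 13; then plot 8.
That covers every other element, and nothing is given above plot 1, so plot 1 is the highest area.

plot 1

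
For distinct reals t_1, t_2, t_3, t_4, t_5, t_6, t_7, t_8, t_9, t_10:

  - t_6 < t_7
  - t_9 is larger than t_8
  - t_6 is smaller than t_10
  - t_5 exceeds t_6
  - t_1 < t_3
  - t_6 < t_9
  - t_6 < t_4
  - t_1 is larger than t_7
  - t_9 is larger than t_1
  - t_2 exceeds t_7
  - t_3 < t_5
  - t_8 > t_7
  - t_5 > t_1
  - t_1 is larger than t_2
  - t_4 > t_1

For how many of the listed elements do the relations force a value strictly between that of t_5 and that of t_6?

4

Chaining upward from t_6 reaches: t_10, t_7, t_8, t_2, t_1, t_9, t_3, t_4.
Chaining downward from t_5 reaches: t_7, t_2, t_1, t_3.
Strictly between t_6 and t_5 are those in both lists: t_7, t_2, t_1, t_3 — 4 elements.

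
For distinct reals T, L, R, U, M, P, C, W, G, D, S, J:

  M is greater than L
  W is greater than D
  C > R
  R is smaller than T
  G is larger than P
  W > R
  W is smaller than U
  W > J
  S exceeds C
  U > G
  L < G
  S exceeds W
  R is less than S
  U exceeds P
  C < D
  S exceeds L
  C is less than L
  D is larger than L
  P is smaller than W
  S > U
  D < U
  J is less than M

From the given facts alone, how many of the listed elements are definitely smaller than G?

Directly below G: P, L.
One step further: C (3 so far).
One step further: R (4 so far).
Nothing else is reachable below G; 4 in all.

4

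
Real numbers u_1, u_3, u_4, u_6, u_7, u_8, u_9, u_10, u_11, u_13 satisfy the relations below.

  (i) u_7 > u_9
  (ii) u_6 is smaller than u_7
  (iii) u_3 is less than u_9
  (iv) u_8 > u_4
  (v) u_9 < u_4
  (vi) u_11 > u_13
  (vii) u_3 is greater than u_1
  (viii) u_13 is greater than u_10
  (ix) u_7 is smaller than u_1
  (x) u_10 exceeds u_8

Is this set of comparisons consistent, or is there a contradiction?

inconsistent

We have u_9 < u_7 stated directly, yet also u_7 < u_1 < u_3 < u_9 by chaining the others — so u_7 < u_9. Contradiction.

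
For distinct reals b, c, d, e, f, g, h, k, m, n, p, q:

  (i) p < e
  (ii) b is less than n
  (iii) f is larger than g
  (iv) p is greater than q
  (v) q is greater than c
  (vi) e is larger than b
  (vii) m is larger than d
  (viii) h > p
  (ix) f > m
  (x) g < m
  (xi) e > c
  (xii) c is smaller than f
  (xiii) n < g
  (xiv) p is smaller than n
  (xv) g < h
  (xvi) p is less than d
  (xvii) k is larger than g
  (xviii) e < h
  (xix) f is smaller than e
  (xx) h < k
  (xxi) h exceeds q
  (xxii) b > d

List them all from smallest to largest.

Each adjacent pair is fixed by a given relation: c < q; q < p; p < d; d < b; b < n; n < g; g < m; m < f; f < e; e < h; h < k. Chaining them end to end gives the full order.

c < q < p < d < b < n < g < m < f < e < h < k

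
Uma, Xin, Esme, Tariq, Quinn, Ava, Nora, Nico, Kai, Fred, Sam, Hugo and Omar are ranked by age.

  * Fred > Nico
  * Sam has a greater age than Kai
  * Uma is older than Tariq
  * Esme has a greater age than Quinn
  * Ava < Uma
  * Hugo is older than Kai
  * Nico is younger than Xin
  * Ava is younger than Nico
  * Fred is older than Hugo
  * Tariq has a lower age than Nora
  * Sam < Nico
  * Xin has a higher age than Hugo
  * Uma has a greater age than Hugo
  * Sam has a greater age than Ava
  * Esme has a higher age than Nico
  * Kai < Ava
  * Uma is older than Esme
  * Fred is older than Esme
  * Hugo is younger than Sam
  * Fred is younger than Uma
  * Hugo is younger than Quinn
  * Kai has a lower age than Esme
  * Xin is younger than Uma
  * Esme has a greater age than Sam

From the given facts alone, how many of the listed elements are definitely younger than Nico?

Directly below Nico: Ava, Sam.
One step further: Kai, Hugo (4 so far).
Nothing else is reachable below Nico; 4 in all.

4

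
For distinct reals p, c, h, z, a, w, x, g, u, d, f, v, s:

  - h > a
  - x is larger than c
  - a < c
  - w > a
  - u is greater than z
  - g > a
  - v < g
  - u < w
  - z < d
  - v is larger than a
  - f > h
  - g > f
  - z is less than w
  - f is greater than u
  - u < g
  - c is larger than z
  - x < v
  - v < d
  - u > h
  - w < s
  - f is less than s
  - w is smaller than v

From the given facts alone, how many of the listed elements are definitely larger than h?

Directly above h: u, f.
One step further: w, g, s (5 so far).
One step further: v (6 so far).
One step further: d (7 so far).
Nothing else is reachable above h; 7 in all.

7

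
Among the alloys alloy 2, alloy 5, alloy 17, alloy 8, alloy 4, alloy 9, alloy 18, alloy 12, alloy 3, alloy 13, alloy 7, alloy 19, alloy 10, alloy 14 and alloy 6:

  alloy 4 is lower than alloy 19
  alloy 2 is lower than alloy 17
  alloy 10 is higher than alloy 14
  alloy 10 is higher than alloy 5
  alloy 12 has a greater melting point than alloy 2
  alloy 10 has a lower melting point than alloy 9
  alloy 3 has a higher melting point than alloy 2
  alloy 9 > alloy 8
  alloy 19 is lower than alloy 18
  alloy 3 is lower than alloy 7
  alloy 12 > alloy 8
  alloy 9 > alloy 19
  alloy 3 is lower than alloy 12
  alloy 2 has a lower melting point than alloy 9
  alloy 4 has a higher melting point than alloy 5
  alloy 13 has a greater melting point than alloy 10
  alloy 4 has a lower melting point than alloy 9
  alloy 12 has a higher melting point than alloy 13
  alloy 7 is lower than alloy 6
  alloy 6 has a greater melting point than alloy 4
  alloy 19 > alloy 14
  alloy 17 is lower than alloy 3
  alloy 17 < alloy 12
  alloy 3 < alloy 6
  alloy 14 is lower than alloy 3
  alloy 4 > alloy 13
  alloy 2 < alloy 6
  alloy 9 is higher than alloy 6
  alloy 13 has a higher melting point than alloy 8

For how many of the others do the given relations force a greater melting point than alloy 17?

5

From alloy 17 the given relations immediately reach alloy 3, alloy 12.
From those, alloy 7, alloy 6 — 4 in total.
From those, alloy 9 — 5 in total.
Nothing else is reachable above alloy 17; 5 in all.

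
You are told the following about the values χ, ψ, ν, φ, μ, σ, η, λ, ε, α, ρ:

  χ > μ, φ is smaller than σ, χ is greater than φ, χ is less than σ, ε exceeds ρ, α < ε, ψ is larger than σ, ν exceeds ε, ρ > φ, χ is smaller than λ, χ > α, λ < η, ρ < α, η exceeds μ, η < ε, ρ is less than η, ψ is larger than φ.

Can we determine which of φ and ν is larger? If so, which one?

The relevant relations are φ < ρ; ρ < α; α < χ; χ < λ; λ < η; η < ε; ε < ν.
Together: φ < ρ < α < χ < λ < η < ε < ν.
So ν is larger.

ν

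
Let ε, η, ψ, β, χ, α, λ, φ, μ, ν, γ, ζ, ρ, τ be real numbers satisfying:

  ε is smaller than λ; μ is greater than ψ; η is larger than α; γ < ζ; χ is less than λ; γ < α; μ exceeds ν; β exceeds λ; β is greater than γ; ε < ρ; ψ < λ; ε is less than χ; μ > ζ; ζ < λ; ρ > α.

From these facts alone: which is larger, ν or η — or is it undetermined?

undetermined

Following every chain through ν: above ν we get μ.
η is not reached, and no chain runs the other way from η to ν.
So the given relations leave the order of ν and η undetermined.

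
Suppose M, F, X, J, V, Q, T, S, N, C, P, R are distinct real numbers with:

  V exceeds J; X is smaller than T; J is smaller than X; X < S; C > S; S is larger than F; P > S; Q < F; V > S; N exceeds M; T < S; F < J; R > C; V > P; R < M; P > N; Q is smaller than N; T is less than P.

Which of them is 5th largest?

R

The consecutive relations fix a unique order: Q < F < J < X < T < S < C < R < M < N < P < V.
The 5th largest is R.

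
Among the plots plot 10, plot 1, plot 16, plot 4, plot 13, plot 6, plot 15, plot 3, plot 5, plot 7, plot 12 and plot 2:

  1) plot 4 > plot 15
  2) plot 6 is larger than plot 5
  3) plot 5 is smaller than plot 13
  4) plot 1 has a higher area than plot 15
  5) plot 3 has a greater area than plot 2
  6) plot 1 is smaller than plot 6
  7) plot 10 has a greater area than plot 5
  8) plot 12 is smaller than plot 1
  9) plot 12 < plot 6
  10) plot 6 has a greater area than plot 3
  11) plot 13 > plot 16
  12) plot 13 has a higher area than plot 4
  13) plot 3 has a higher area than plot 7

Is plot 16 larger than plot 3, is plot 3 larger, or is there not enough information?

Following every chain through plot 16: above plot 16 we get plot 13.
plot 3 is not reached, and no chain runs the other way from plot 3 to plot 16.
So the given relations leave the order of plot 16 and plot 3 undetermined.

undetermined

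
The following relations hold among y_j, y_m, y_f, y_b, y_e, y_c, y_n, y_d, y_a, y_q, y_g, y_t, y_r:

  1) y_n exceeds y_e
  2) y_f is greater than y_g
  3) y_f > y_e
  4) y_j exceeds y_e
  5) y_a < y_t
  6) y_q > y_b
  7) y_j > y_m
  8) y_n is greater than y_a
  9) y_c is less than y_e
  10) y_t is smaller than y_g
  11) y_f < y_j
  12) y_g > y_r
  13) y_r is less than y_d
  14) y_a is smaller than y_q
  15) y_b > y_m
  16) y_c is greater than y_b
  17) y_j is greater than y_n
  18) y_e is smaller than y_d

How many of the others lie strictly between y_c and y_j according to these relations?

The relations place y_c below y_j. An element lies strictly between them when it is forced above y_c and also forced below y_j.
Above y_c: {y_e, y_n, y_d, y_f}. Below y_j: {y_a, y_m, y_b, y_r, y_t, y_e, y_n, y_g, y_f}.
Intersection: {y_e, y_n, y_f} — 3.

3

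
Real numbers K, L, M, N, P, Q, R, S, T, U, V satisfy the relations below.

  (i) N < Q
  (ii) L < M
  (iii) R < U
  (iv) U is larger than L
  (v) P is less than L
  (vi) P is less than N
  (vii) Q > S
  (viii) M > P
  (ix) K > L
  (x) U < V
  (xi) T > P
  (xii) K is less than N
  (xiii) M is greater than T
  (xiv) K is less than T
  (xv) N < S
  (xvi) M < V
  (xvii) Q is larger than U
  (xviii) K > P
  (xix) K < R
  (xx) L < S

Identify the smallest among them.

Chaining upward from P: directly above it, L, K, N, T, M; then R, U, S, V, Q.
That covers every other element, and nothing is given below P, so P is the smallest.

P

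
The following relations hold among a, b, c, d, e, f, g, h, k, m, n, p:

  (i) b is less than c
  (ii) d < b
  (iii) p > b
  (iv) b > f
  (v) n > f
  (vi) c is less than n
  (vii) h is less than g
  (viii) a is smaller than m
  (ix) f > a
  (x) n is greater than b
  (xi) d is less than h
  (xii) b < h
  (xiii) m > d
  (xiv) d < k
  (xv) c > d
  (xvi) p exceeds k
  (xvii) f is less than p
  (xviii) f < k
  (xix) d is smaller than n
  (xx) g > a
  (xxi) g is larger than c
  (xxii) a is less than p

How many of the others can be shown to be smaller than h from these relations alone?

4

The elements the relations force below h are a, d, f, b — no chain reaches any other.
That is 4.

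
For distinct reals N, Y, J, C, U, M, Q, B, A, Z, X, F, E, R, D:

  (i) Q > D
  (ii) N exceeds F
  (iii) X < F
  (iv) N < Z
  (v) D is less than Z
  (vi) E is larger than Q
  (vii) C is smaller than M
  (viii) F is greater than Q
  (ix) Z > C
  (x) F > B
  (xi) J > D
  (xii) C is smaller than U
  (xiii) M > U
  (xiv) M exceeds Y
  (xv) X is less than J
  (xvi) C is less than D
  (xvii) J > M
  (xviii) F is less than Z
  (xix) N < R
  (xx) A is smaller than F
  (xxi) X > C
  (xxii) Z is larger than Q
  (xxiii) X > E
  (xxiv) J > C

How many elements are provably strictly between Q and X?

The relations place Q below X. An element lies strictly between them when it is forced above Q and also forced below X.
Above Q: {E, F, N, J, R, Z}. Below X: {C, D, E}.
Intersection: {E} — 1.

1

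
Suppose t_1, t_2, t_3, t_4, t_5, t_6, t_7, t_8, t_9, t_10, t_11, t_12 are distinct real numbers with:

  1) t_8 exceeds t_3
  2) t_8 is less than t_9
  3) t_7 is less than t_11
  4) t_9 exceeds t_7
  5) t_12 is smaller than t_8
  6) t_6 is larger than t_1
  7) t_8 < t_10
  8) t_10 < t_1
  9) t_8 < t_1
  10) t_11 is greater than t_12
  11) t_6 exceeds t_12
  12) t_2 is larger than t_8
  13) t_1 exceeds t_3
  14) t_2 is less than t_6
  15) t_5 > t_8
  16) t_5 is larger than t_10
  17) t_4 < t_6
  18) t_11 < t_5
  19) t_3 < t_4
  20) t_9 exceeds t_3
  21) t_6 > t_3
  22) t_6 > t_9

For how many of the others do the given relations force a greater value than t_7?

The elements the relations force above t_7 are t_11, t_9, t_5, t_6 — no chain reaches any other.
That is 4.

4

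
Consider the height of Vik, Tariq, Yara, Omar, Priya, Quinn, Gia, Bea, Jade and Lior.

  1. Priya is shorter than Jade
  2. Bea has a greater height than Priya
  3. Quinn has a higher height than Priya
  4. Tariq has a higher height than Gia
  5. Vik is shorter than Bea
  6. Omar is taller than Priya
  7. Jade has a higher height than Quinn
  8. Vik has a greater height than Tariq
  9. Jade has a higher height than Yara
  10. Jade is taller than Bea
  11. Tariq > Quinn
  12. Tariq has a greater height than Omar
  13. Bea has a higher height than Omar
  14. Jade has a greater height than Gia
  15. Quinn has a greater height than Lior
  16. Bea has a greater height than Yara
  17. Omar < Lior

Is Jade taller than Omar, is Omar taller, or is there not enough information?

Jade

Omar < Lior and Lior < Quinn give Omar < Quinn.
With Quinn < Tariq: Omar < Lior < Quinn < Tariq.
Then Tariq < Vik extends the chain to Vik.
With Vik < Bea: Omar < Lior < Quinn < Tariq < Vik < Bea.
Then Bea < Jade extends the chain to Jade.
So Jade is taller.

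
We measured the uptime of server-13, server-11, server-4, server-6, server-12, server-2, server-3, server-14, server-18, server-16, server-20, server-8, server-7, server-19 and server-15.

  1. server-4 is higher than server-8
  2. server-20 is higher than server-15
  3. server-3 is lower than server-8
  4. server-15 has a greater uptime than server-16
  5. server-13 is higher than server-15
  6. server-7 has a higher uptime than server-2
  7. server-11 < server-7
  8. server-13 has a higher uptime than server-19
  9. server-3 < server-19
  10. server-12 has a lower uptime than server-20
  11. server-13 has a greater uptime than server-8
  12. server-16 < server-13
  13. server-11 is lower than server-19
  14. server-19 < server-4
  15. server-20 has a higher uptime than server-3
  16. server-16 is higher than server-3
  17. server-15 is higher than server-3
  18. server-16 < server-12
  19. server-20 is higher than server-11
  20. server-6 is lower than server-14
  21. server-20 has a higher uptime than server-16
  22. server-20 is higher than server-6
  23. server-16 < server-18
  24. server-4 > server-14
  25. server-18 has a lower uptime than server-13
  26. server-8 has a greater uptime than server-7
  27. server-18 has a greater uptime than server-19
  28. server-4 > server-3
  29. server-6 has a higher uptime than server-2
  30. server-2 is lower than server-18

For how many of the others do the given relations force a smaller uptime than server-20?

The elements the relations force below server-20 are server-2, server-6, server-3, server-11, server-16, server-15, server-12 — no chain reaches any other.
That is 7.

7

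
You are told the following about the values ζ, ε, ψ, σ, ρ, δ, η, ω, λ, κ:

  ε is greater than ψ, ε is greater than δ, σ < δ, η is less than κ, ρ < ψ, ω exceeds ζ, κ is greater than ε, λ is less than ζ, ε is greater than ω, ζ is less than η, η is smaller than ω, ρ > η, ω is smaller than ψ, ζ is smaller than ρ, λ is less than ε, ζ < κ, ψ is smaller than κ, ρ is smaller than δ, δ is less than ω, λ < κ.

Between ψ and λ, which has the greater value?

ψ

The relevant relations are λ < ζ; ζ < η; η < ρ; ρ < δ; δ < ω; ω < ψ.
Chaining these gives λ < ζ < η < ρ < δ < ω < ψ.
So λ < ψ; ψ is the larger of the two.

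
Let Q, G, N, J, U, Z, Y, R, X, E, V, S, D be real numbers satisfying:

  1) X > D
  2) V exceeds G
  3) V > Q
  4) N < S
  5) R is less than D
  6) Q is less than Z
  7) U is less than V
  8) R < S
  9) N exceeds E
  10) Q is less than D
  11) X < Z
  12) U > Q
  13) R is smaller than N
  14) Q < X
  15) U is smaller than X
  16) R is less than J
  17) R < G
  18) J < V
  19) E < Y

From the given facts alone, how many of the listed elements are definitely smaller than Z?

The elements the relations force below Z are Q, R, D, U, X — no chain reaches any other.
That is 5.

5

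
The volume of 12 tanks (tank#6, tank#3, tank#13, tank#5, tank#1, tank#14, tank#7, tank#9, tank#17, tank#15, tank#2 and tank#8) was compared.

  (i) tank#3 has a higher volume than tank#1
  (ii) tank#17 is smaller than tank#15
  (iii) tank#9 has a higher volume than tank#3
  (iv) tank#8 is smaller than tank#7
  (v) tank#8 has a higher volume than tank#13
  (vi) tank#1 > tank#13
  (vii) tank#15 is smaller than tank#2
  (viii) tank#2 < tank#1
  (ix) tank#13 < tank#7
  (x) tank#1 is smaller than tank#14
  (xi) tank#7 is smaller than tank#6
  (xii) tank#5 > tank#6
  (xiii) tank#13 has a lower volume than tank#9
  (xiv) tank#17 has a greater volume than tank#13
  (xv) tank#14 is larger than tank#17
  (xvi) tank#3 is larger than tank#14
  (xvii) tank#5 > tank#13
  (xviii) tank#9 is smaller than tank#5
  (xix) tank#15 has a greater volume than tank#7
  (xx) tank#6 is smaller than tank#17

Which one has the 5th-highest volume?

The consecutive relations fix a unique order: tank#13 < tank#8 < tank#7 < tank#6 < tank#17 < tank#15 < tank#2 < tank#1 < tank#14 < tank#3 < tank#9 < tank#5.
Counting 5 from the largest end gives tank#1.

tank#1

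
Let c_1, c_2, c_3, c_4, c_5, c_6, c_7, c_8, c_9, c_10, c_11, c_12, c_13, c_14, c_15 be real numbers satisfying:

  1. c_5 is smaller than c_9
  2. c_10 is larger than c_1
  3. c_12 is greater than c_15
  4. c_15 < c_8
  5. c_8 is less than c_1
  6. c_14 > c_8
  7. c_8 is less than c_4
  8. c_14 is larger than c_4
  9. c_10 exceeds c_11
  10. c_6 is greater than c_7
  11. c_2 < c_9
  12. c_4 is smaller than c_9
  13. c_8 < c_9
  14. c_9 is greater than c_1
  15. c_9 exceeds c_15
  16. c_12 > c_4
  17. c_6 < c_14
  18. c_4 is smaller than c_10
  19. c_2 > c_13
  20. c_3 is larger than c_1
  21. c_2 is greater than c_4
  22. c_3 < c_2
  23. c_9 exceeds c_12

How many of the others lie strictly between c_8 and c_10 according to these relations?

2

The relations place c_8 below c_10. An element lies strictly between them when it is forced above c_8 and also forced below c_10.
Above c_8: {c_4, c_1, c_3, c_2, c_12, c_14, c_9}. Below c_10: {c_11, c_15, c_4, c_1}.
Intersection: {c_4, c_1} — 2.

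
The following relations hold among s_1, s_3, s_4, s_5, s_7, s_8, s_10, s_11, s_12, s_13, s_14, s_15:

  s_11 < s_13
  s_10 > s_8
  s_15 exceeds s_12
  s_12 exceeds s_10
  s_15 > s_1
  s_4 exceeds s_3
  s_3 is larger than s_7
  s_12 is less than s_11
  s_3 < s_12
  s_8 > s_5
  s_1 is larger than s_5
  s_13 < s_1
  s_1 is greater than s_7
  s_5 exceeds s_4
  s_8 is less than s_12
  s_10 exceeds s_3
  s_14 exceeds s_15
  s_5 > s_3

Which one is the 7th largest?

Piecing the relations together gives one ordering: s_7 < s_3 < s_4 < s_5 < s_8 < s_10 < s_12 < s_11 < s_13 < s_1 < s_15 < s_14.
Counting 7 from the largest end gives s_10.

s_10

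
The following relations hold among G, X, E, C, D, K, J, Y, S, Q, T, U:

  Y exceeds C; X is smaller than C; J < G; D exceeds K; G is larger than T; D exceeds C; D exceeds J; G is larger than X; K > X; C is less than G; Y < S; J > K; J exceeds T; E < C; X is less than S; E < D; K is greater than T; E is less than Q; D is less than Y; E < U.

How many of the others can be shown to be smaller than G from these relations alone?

6

From G the given relations immediately reach X, T, C, J.
From those, E, K — 6 in total.
Nothing else is reachable below G; 6 in all.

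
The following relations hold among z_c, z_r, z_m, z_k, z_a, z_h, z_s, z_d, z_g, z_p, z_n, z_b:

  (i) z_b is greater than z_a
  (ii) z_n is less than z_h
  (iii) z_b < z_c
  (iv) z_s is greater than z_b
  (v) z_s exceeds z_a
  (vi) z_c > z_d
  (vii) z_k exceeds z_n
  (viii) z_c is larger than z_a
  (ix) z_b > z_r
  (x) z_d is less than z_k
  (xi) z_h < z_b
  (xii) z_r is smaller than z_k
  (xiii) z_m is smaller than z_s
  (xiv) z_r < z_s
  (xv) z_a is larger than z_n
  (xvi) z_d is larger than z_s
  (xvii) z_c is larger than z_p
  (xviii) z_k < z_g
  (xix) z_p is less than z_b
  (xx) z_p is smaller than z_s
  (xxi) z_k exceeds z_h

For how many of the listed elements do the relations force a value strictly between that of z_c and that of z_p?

3

The relations place z_p below z_c. An element lies strictly between them when it is forced above z_p and also forced below z_c.
Above z_p: {z_b, z_s, z_d, z_k, z_g}. Below z_c: {z_n, z_r, z_m, z_h, z_a, z_b, z_s, z_d}.
Intersection: {z_b, z_s, z_d} — 3.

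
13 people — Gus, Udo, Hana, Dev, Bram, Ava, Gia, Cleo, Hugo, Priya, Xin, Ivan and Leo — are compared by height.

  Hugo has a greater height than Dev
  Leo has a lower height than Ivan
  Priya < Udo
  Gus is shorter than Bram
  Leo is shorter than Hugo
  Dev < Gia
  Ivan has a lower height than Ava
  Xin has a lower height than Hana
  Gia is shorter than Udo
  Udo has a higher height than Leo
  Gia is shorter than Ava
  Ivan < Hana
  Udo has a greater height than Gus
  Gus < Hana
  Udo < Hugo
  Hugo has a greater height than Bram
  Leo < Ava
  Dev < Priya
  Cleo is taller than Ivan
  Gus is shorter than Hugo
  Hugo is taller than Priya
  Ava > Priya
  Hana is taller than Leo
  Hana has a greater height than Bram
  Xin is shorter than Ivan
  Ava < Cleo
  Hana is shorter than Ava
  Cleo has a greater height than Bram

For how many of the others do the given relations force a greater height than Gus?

6

Directly above Gus: Bram, Udo, Hana, Hugo.
One step further: Ava, Cleo (6 so far).
No other element is forced above Gus by the given relations, so the count is 6.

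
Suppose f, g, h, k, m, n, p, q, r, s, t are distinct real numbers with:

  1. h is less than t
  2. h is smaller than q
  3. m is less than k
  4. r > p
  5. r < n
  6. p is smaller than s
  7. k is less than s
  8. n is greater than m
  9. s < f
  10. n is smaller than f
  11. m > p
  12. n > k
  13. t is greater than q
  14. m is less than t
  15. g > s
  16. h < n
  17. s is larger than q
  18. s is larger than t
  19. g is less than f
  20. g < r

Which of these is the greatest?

p is not greatest since p < r; h is not greatest since h < n; q is not greatest since q < t; m is not greatest since m < t; t is not greatest since t < s; k is not greatest since k < s; s is not greatest since s < g; g is not greatest since g < f; r is not greatest since r < n; n is not greatest since n < f.
Only f has nothing above it, so f is the greatest.

f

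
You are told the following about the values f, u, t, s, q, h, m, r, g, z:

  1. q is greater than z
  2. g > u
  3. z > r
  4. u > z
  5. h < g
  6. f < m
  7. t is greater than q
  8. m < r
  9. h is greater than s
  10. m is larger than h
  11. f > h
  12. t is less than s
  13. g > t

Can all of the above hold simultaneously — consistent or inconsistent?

inconsistent

We have z < q stated directly, yet also q < t < s < h < f < m < r < z by chaining the others — so q < z. Contradiction.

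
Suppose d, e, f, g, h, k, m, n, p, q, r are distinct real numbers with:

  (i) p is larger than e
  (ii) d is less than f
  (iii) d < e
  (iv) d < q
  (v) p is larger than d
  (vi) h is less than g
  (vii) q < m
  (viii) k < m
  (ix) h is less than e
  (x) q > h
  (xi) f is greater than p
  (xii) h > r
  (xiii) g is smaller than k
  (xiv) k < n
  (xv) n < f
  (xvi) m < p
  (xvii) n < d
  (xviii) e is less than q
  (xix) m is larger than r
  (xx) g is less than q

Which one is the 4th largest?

q

The consecutive relations fix a unique order: r < h < g < k < n < d < e < q < m < p < f.
Counting 4 from the largest end gives q.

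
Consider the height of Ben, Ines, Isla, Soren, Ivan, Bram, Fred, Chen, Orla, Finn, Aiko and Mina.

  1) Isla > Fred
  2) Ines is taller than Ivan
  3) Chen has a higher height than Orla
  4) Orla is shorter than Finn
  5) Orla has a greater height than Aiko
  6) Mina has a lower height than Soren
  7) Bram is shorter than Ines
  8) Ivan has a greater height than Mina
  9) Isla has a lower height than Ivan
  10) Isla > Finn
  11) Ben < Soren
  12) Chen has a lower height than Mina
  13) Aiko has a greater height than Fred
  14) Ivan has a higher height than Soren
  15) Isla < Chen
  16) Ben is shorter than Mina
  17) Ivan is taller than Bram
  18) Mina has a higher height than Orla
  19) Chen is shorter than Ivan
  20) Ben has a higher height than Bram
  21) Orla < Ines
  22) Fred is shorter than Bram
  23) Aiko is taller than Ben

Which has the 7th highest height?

Finn

Chaining the given pairs: Fred < Bram < Ben < Aiko < Orla < Finn < Isla < Chen < Mina < Soren < Ivan < Ines.
Counting 7 from the largest end gives Finn.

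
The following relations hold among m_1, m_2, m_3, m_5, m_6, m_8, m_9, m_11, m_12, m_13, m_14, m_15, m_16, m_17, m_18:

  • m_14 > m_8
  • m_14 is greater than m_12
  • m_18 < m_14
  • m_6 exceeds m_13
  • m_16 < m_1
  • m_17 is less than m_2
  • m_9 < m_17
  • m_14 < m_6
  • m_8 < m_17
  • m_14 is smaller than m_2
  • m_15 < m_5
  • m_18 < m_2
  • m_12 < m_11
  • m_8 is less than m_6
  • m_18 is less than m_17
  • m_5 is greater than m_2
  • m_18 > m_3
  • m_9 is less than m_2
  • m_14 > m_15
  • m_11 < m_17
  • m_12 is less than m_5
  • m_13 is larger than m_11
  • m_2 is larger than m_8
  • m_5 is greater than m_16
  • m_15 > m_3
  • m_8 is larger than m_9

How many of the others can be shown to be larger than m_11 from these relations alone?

From m_11 the given relations immediately reach m_13, m_17.
From those, m_6, m_2 — 4 in total.
From those, m_5 — 5 in total.
No other element is forced above m_11 by the given relations, so the count is 5.

5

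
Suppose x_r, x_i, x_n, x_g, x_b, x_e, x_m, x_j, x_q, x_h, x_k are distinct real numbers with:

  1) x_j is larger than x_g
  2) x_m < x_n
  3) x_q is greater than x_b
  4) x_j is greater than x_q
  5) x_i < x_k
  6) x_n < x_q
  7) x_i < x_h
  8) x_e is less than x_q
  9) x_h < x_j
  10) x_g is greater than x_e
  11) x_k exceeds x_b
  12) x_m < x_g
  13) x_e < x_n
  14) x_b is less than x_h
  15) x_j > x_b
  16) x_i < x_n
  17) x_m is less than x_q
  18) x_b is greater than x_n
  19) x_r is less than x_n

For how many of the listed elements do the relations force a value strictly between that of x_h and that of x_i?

2

Chaining upward from x_i reaches: x_n, x_b, x_q, x_k, x_j.
Chaining downward from x_h reaches: x_e, x_m, x_r, x_n, x_b.
Strictly between x_i and x_h are those in both lists: x_n, x_b — 2 elements.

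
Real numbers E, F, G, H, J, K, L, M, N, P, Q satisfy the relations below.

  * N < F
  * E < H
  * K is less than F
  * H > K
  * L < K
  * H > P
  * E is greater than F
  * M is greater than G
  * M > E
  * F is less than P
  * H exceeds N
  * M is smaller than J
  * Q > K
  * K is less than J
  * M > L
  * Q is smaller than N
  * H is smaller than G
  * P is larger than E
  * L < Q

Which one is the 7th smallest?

Piecing the relations together gives one ordering: L < K < Q < N < F < E < P < H < G < M < J.
Counting 7 from the smallest end gives P.

P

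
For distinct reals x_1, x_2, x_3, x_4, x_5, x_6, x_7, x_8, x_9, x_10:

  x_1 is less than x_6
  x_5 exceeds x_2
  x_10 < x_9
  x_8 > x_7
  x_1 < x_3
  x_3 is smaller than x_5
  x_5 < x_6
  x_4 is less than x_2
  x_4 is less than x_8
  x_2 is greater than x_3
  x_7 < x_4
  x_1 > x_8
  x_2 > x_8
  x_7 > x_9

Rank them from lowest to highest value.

Each adjacent pair is fixed by a given relation: x_10 < x_9; x_9 < x_7; x_7 < x_4; x_4 < x_8; x_8 < x_1; x_1 < x_3; x_3 < x_2; x_2 < x_5; x_5 < x_6. Chaining them end to end gives the full order.

x_10 < x_9 < x_7 < x_4 < x_8 < x_1 < x_3 < x_2 < x_5 < x_6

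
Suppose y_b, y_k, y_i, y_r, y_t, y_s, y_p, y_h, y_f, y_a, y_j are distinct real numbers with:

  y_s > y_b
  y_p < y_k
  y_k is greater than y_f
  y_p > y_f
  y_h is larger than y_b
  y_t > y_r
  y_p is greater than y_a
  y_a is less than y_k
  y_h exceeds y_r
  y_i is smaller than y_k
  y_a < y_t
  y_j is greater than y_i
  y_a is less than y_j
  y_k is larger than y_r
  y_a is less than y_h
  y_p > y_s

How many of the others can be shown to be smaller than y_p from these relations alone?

The elements the relations force below y_p are y_b, y_s, y_a, y_f — no chain reaches any other.
That is 4.

4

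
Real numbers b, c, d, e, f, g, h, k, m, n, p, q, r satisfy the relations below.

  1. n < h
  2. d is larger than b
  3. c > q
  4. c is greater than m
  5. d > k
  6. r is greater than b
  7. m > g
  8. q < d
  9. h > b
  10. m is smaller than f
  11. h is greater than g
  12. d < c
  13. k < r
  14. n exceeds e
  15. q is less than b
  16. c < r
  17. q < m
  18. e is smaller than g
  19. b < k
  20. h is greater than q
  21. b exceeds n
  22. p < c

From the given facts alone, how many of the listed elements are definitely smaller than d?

5

The elements the relations force below d are q, e, n, b, k — no chain reaches any other.
That is 5.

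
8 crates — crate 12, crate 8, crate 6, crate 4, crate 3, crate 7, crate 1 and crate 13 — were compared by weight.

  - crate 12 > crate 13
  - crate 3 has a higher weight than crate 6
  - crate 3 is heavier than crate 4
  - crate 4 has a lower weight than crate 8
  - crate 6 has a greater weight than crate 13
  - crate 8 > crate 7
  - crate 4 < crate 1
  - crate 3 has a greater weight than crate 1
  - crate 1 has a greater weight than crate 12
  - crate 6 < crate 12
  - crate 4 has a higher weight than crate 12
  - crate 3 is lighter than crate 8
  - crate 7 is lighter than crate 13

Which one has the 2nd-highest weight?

crate 3

Chaining the given pairs: crate 7 < crate 13 < crate 6 < crate 12 < crate 4 < crate 1 < crate 3 < crate 8.
The 2nd largest is crate 3.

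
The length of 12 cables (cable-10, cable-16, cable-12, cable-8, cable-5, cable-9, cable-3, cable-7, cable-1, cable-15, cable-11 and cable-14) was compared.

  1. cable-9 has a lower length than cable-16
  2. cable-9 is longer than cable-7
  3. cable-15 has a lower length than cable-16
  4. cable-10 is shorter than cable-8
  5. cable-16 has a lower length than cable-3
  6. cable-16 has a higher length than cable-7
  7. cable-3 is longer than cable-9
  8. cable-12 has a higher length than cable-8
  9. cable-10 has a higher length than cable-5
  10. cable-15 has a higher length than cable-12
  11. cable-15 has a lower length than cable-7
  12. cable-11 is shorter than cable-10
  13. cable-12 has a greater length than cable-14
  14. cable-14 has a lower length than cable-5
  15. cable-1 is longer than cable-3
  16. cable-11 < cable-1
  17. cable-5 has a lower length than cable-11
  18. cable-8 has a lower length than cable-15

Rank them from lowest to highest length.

cable-14 < cable-5 < cable-11 < cable-10 < cable-8 < cable-12 < cable-15 < cable-7 < cable-9 < cable-16 < cable-3 < cable-1

The consecutive links are each given: cable-14 < cable-5; cable-5 < cable-11; cable-11 < cable-10; cable-10 < cable-8; cable-8 < cable-12; cable-12 < cable-15; cable-15 < cable-7; cable-7 < cable-9; cable-9 < cable-16; cable-16 < cable-3; cable-3 < cable-1.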